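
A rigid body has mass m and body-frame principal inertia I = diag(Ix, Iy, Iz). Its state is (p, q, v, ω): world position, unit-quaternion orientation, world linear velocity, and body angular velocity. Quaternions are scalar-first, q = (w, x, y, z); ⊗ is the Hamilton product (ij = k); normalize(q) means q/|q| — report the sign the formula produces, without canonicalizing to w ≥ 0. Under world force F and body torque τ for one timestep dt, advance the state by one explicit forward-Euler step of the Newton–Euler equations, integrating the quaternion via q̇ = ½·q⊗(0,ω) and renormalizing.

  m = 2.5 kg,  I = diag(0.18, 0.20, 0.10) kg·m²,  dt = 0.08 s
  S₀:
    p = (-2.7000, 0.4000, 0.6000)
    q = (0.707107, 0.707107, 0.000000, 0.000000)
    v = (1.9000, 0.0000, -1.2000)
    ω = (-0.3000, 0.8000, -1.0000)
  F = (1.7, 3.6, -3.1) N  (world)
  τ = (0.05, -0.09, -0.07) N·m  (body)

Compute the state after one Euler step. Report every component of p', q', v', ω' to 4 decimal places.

α = I⁻¹(τ − ω×Iω) = (-0.1667, -0.5700, -0.6520)
new body rate ω' = (-0.3133, 0.7544, -1.0522)
Hamilton product q⊗(0,ω) = (0.2121321, -0.2121321, 1.2727926, -0.1414214)
q' = normalize(q + ½dt·q⊗(0,ω)) = (0.7146, 0.6977, 0.0508, -0.0056)
a = F/m = (0.6800, 1.4400, -1.2400)
p' = p + v·dt = (-2.5480, 0.4000, 0.5040)
new velocity v' = (1.9544, 0.1152, -1.2992)

p' = (-2.5480, 0.4000, 0.5040)
q' = (0.7146, 0.6977, 0.0508, -0.0056)
v' = (1.9544, 0.1152, -1.2992)
ω' = (-0.3133, 0.7544, -1.0522)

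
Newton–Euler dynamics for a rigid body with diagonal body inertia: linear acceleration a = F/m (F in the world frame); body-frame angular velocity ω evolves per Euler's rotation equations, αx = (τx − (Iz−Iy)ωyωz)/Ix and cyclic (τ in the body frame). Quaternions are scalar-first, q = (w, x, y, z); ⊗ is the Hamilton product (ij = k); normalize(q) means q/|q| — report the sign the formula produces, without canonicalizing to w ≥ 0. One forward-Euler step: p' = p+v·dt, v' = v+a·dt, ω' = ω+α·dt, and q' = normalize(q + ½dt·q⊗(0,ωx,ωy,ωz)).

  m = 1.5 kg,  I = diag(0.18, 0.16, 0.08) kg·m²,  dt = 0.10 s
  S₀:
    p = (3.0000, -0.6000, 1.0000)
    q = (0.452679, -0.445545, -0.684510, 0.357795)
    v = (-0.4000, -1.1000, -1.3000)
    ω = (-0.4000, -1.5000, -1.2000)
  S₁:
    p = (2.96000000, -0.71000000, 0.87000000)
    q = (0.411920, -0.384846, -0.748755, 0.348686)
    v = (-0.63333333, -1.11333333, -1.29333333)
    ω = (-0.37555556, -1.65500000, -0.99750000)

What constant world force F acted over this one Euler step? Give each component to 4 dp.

Δv = v₁−v₀ = (-0.23333333, -0.01333333, 0.00666667)
applied force F = (-3.5000, -0.2000, 0.1000)

F = (-3.5000, -0.2000, 0.1000)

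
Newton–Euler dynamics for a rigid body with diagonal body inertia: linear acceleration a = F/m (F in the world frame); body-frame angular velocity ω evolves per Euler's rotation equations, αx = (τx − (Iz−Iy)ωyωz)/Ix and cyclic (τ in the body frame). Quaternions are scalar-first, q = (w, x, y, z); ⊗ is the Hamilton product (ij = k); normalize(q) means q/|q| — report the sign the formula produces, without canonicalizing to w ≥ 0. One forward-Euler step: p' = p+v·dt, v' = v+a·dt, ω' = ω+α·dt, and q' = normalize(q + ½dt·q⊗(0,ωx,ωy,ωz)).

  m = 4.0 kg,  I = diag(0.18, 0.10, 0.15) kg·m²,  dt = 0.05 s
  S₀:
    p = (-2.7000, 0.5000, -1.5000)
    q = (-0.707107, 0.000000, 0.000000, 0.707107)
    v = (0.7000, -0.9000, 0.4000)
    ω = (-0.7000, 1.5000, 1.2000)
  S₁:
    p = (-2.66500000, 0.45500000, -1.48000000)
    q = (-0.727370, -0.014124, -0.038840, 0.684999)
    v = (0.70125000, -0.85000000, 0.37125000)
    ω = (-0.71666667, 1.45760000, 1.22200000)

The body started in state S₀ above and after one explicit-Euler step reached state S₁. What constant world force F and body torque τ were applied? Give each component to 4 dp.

v₁ − v₀ = (0.00125000, 0.05000000, -0.02875000)
applied force F = (0.1000, 4.0000, -2.3000)
ω₁ − ω₀ = (-0.01666667, -0.04240000, 0.02200000)
precession coupling = (0.0900, -0.0252, 0.0840)
I·α + gyro = (0.0300, -0.1100, 0.1500)

F = (0.1000, 4.0000, -2.3000)
τ = (0.0300, -0.1100, 0.1500)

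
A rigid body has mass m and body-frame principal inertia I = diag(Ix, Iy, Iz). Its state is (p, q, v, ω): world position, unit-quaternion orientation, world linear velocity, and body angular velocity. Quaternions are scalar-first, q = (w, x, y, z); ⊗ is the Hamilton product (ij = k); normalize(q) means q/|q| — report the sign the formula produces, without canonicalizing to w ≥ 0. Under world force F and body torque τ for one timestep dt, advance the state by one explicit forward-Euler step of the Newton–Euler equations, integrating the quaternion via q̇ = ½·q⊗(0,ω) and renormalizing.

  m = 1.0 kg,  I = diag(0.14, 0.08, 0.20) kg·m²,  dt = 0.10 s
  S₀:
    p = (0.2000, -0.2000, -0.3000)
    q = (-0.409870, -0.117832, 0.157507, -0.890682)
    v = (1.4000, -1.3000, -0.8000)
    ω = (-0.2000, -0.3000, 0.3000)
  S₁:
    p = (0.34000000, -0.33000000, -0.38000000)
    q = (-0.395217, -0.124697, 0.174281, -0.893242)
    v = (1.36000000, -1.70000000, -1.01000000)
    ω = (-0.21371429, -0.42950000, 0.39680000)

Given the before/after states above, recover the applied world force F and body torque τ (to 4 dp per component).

F = (-0.4000, -4.0000, -2.1000)
τ = (-0.0300, -0.1000, 0.1900)

rate change Δω = (-0.01371429, -0.12950000, 0.09680000)
precession coupling = (-0.0108, 0.0036, -0.0036)
applied torque τ = (-0.0300, -0.1000, 0.1900)
Δv = v₁−v₀ = (-0.04000000, -0.40000000, -0.21000000)
m·(v₁−v₀)/dt = (-0.4000, -4.0000, -2.1000)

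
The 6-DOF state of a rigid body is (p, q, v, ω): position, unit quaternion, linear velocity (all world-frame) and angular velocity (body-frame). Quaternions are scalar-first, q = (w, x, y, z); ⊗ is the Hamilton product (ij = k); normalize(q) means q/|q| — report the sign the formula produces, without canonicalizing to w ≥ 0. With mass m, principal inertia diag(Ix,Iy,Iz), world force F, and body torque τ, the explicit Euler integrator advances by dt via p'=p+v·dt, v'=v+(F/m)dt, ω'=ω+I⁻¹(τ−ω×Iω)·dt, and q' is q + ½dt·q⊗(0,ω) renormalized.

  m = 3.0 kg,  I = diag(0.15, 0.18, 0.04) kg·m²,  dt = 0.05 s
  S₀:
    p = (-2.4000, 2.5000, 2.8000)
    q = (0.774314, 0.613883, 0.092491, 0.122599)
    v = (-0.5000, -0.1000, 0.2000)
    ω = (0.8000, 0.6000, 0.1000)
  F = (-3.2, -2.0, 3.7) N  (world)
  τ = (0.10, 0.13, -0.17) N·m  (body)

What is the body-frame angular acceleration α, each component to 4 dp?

precession coupling ω×(Iω) = (-0.0084, 0.0088, 0.0144)
angular accel α = (0.7227, 0.6733, -4.6100)

α = (0.7227, 0.6733, -4.6100)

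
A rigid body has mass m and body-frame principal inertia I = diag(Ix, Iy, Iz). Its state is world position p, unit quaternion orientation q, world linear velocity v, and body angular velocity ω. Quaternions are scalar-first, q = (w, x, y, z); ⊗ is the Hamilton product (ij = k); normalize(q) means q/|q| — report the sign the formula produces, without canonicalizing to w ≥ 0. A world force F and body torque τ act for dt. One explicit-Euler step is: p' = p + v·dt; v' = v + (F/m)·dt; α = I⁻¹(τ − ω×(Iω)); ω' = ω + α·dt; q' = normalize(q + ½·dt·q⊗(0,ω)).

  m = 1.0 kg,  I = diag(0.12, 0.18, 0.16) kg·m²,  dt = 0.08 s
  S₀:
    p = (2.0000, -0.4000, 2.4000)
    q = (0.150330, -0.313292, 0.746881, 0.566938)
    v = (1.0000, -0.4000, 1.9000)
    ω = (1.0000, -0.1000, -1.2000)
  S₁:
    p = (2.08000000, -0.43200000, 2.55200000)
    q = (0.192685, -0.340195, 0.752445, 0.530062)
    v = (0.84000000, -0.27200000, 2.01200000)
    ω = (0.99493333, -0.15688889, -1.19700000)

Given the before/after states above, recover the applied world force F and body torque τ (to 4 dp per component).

v₁ − v₀ = (-0.16000000, 0.12800000, 0.11200000)
applied force F = (-2.0000, 1.6000, 1.4000)
ω₁ − ω₀ = (-0.00506667, -0.05688889, 0.00300000)
precession coupling = (-0.0024, 0.0480, -0.0060)
τ = I·(Δω/dt) + ω₀×(Iω₀) = (-0.0100, -0.0800, 0.0000)

F = (-2.0000, 1.6000, 1.4000)
τ = (-0.0100, -0.0800, 0.0000)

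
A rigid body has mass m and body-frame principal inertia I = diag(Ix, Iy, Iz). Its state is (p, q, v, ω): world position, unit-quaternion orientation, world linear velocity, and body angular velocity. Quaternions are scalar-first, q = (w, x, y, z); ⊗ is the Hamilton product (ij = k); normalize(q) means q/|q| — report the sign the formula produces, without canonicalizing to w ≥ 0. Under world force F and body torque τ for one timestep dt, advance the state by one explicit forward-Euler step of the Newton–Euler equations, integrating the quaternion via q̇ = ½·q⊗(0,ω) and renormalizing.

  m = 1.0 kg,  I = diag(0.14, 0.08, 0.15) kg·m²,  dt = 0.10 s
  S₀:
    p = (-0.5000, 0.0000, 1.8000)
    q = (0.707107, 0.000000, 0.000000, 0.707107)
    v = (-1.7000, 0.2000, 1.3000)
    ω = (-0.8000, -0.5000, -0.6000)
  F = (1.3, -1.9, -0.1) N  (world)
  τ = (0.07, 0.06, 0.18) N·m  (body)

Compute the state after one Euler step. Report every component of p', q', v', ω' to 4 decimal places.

p' = p + v·dt = (-0.6700, 0.0200, 1.9300)
new velocity v' = (-1.5700, 0.0100, 1.2900)
precession coupling ω×(Iω) = (0.0210, -0.0048, -0.0240)
angular accel α = (0.3500, 0.8100, 1.3600)
ω' = ω + α·dt = (-0.7650, -0.4190, -0.4640)
Hamilton product q⊗(0,ω) = (0.4242642, -0.2121321, -0.9192391, -0.4242642)
updated quaternion q' = (0.7272, -0.0106, -0.0459, 0.6848)

p' = (-0.6700, 0.0200, 1.9300)
q' = (0.7272, -0.0106, -0.0459, 0.6848)
v' = (-1.5700, 0.0100, 1.2900)
ω' = (-0.7650, -0.4190, -0.4640)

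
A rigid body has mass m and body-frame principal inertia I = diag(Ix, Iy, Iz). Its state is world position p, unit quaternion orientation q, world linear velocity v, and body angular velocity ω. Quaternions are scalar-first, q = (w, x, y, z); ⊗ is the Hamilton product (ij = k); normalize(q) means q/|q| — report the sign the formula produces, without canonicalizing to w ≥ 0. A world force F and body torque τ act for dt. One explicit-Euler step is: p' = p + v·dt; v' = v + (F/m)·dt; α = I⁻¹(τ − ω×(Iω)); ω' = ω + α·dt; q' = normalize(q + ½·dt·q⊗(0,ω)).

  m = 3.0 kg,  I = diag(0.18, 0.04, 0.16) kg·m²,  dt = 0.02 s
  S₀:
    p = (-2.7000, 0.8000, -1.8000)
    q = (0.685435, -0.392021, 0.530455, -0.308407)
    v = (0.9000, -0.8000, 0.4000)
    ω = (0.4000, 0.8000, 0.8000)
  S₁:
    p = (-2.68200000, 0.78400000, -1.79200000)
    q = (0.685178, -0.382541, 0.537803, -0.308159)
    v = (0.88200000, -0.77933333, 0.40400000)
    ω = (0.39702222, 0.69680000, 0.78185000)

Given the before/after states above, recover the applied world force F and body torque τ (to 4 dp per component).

F = (-2.7000, 3.1000, 0.6000)
τ = (0.0500, -0.2000, -0.1900)

Δv = v₁−v₀ = (-0.01800000, 0.02066667, 0.00400000)
applied force F = (-2.7000, 3.1000, 0.6000)
rate change Δω = (-0.00297778, -0.10320000, -0.01815000)
τ = I·(Δω/dt) + ω₀×(Iω₀) = (0.0500, -0.2000, -0.1900)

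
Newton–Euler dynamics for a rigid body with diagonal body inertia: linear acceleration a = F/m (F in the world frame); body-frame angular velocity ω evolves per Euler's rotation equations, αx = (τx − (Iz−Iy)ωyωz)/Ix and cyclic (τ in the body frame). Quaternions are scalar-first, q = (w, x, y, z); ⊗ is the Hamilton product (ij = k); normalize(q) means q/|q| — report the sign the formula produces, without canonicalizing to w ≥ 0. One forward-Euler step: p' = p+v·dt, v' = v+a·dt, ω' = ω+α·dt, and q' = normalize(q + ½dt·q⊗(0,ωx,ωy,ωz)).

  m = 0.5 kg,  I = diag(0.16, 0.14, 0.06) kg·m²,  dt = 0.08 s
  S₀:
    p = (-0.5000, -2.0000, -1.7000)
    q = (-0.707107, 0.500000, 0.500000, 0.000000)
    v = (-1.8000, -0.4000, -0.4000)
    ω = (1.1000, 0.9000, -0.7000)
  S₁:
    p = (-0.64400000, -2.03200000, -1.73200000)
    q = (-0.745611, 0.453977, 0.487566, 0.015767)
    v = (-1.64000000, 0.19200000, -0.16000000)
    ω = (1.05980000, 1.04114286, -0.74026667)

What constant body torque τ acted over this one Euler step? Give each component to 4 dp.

τ = (-0.0300, 0.1700, -0.0500)

ω₁ − ω₀ = (-0.04020000, 0.14114286, -0.04026667)
gyro term ω₀×Iω₀ = (0.0504, -0.0770, -0.0198)
applied torque τ = (-0.0300, 0.1700, -0.0500)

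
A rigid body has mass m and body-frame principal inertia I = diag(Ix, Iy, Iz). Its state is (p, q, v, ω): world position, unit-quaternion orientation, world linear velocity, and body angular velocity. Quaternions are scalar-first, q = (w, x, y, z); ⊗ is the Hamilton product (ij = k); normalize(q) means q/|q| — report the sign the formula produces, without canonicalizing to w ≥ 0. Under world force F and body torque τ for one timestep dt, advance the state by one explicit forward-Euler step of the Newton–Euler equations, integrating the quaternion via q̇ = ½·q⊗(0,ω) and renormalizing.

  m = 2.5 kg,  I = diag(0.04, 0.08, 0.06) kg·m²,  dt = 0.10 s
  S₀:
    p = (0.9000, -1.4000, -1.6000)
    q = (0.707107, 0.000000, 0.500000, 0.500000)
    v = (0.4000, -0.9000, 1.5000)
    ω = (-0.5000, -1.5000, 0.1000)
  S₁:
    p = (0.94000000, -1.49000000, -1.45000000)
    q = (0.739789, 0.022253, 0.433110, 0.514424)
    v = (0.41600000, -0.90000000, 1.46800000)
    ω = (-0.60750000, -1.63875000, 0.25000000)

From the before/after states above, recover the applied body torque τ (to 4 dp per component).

τ = (-0.0400, -0.1100, 0.1200)

rate change Δω = (-0.10750000, -0.13875000, 0.15000000)
applied torque τ = (-0.0400, -0.1100, 0.1200)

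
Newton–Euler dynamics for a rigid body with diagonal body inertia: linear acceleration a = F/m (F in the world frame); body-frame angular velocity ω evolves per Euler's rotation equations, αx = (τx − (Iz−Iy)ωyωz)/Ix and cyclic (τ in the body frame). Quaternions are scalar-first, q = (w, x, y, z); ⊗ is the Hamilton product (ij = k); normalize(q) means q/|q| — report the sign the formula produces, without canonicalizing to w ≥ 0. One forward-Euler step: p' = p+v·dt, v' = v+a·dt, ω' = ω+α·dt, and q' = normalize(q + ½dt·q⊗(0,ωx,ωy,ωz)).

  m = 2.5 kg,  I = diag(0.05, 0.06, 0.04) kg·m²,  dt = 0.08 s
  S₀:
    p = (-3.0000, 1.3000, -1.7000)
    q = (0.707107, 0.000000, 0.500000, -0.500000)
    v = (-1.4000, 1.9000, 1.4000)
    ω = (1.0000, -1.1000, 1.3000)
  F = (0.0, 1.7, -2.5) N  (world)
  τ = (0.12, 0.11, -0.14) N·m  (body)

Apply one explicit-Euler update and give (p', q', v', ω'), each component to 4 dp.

α = I⁻¹(τ − ω×Iω) = (1.8280, 1.6167, -3.2250)
ω' = ω + α·dt = (1.1462, -0.9707, 1.0420)
q⊗(0,ω) = (1.2000000, 0.8071070, -1.2778177, 0.4192391)
q + ½dt·q⊗(0,ω), renormalized = (0.7528, 0.0322, 0.4475, -0.4817)
linear accel F/m = (0.0000, 0.6800, -1.0000)
new position p' = (-3.1120, 1.4520, -1.5880)
new velocity v' = (-1.4000, 1.9544, 1.3200)

p' = (-3.1120, 1.4520, -1.5880)
q' = (0.7528, 0.0322, 0.4475, -0.4817)
v' = (-1.4000, 1.9544, 1.3200)
ω' = (1.1462, -0.9707, 1.0420)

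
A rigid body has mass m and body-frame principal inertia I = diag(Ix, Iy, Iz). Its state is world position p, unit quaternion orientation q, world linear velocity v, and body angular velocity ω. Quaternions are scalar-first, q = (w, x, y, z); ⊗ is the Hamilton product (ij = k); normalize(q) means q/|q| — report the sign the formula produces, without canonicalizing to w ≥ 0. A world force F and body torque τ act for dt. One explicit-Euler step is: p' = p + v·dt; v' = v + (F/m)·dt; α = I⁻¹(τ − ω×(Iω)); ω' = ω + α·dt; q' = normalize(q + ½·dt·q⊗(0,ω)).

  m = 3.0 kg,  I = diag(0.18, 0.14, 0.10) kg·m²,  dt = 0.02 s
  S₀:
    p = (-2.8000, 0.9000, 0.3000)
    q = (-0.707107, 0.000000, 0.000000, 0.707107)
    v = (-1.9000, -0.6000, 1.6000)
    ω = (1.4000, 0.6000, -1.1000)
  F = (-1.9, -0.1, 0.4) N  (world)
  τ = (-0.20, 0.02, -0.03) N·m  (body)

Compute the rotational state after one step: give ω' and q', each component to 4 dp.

precession coupling ω×(Iω) = (0.0264, -0.1232, -0.0336)
(τ − ω×Iω)/I = (-1.2578, 1.0229, 0.0360)
ω' = ω + α·dt = (1.3748, 0.6205, -1.0993)
q⊗(0,ω) = (0.7778177, -1.4142140, 0.5656856, 0.7778177)
q' = normalize(q + ½dt·q⊗(0,ω)) = (-0.6992, -0.0141, 0.0057, 0.7148)

ω' = (1.3748, 0.6205, -1.0993)
q' = (-0.6992, -0.0141, 0.0057, 0.7148)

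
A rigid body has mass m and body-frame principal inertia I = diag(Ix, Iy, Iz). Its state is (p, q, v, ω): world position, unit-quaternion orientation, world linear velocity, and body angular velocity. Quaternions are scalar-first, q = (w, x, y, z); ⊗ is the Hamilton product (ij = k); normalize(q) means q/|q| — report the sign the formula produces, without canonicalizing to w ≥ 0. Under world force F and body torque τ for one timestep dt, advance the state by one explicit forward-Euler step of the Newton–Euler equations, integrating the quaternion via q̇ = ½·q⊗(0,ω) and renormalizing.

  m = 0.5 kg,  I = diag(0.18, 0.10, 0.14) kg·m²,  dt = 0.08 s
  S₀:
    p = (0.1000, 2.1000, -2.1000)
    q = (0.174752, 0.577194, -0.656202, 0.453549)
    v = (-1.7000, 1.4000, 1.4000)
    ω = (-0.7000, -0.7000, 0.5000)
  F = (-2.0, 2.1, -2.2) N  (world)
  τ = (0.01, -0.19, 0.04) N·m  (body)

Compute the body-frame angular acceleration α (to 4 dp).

α = (0.1333, -1.7600, 0.5657)

gyro term ω×Iω = (-0.0140, -0.0140, -0.0392)
(τ − ω×Iω)/I = (0.1333, -1.7600, 0.5657)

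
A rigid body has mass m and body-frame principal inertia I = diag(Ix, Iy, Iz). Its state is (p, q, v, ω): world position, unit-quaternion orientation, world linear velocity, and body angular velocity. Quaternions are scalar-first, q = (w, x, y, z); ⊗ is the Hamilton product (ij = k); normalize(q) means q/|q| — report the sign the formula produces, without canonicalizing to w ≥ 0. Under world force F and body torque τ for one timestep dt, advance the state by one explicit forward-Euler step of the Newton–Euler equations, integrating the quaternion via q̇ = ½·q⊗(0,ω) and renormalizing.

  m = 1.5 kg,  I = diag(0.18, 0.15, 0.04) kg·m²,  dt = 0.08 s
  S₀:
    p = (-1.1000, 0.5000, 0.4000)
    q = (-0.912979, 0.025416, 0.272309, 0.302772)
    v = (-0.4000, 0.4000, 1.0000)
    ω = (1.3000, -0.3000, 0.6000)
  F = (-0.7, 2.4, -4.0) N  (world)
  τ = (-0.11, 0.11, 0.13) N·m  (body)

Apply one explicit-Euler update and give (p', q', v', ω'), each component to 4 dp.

angular accel α = (-0.7211, 0.0053, 2.9575)
ω + α·dt = (1.2423, -0.2996, 0.8366)
q⊗(0,ω) = (-0.1330113, -0.9326557, 0.6522477, -0.9094139)
q' = normalize(q + ½dt·q⊗(0,ω)) = (-0.9167, -0.0119, 0.2979, 0.2659)
new position p' = (-1.1320, 0.5320, 0.4800)
v + (F/m)dt = (-0.4373, 0.5280, 0.7867)

p' = (-1.1320, 0.5320, 0.4800)
q' = (-0.9167, -0.0119, 0.2979, 0.2659)
v' = (-0.4373, 0.5280, 0.7867)
ω' = (1.2423, -0.2996, 0.8366)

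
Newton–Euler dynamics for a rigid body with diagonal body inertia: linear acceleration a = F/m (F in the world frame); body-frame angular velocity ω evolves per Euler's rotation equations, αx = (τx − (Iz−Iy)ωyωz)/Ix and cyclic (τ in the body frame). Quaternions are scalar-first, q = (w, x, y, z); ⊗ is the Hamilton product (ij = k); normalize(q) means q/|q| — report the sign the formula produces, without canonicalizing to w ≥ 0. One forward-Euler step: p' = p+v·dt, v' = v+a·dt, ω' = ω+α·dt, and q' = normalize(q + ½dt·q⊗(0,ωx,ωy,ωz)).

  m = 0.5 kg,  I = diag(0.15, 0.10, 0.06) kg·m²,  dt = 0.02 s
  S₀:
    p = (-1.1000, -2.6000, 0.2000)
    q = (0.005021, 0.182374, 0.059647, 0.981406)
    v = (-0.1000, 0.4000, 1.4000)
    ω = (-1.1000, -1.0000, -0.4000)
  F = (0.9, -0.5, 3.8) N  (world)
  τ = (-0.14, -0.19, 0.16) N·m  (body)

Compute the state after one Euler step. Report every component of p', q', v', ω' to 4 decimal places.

p' = (-1.1020, -2.5920, 0.2280)
q' = (0.0115, 0.1919, 0.0495, 0.9801)
v' = (-0.0640, 0.3800, 1.5520)
ω' = (-1.1165, -1.0459, -0.3283)

gyro term ω×Iω = (-0.0160, 0.0396, -0.0550)
angular accel α = (-0.8267, -2.2960, 3.5833)
new body rate ω' = (-1.1165, -1.0459, -0.3283)
Hamilton product q⊗(0,ω) = (0.6528208, 0.9520241, -1.0116180, -0.1187707)
q + ½dt·q⊗(0,ω), renormalized = (0.0115, 0.1919, 0.0495, 0.9801)
a = F/m = (1.8000, -1.0000, 7.6000)
p + v·dt = (-1.1020, -2.5920, 0.2280)
new velocity v' = (-0.0640, 0.3800, 1.5520)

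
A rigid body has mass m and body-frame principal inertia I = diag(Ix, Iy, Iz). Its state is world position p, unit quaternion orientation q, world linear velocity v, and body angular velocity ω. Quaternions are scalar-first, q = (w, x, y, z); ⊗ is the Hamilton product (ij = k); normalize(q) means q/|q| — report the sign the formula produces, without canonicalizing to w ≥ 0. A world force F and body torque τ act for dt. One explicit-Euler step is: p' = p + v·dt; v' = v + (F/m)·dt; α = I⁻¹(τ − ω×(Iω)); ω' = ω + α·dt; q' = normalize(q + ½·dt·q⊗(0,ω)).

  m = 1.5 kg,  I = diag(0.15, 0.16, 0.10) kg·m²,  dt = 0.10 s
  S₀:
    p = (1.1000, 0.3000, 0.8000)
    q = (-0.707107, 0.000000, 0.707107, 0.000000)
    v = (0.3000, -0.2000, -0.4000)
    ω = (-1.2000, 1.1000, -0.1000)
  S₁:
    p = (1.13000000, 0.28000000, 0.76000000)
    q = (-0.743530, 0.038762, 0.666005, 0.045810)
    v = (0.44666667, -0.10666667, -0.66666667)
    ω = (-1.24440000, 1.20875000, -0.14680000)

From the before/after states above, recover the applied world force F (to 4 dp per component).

velocity change Δv = (0.14666667, 0.09333333, -0.26666667)
applied force F = (2.2000, 1.4000, -4.0000)

F = (2.2000, 1.4000, -4.0000)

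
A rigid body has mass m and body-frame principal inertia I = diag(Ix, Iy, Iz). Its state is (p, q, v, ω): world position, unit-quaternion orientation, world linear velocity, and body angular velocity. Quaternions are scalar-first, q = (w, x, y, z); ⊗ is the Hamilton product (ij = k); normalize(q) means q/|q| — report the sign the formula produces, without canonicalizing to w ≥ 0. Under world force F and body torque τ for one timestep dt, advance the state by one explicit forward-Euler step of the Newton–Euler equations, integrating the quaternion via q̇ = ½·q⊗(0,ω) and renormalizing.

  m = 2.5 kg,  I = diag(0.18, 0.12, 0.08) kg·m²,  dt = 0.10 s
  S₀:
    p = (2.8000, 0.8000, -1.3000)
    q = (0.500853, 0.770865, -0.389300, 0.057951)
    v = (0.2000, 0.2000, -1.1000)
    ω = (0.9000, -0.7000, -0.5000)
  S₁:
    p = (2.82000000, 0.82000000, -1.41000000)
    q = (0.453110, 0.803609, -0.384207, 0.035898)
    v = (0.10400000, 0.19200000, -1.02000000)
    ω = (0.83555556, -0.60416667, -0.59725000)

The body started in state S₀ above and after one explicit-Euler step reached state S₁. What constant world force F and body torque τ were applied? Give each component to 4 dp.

rate change Δω = (-0.06444444, 0.09583333, -0.09725000)
ω₀×(Iω₀) = (-0.0140, -0.0450, 0.0378)
I·α + gyro = (-0.1300, 0.0700, -0.0400)
velocity change Δv = (-0.09600000, -0.00800000, 0.08000000)
F = m·Δv/dt = (-2.4000, -0.2000, 2.0000)

F = (-2.4000, -0.2000, 2.0000)
τ = (-0.1300, 0.0700, -0.0400)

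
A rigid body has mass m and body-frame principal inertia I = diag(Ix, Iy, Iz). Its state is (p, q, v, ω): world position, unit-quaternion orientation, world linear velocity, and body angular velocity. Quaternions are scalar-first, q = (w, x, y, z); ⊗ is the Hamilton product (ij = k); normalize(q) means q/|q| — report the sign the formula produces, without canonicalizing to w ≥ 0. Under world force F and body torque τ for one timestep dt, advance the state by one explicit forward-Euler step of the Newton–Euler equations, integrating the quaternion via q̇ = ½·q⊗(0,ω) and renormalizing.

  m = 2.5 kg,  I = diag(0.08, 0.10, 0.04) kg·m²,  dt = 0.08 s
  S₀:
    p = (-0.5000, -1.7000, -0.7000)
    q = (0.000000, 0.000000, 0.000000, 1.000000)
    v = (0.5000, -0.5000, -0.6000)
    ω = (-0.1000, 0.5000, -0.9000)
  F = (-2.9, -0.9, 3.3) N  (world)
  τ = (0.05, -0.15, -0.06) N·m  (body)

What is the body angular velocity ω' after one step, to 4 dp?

ω' = (-0.0770, 0.3771, -1.0180)

α = I⁻¹(τ − ω×Iω) = (0.2875, -1.5360, -1.4750)
ω' = ω + α·dt = (-0.0770, 0.3771, -1.0180)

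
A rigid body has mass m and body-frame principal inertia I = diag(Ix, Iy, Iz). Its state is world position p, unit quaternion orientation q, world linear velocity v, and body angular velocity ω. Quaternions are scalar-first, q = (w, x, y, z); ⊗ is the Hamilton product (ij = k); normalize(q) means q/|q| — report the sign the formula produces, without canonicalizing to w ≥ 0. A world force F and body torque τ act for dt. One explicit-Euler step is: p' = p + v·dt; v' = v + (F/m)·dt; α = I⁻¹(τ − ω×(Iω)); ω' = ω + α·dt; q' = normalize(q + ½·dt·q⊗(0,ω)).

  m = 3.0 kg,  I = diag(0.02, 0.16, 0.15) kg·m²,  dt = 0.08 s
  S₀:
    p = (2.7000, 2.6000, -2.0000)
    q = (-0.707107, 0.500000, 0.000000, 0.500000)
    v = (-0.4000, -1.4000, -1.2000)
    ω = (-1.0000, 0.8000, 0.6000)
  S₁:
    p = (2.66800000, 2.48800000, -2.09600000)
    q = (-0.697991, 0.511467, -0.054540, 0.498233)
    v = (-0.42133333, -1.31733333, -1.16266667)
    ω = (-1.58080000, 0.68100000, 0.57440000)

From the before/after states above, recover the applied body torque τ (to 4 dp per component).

τ = (-0.1500, -0.1600, -0.1600)

Δω = ω₁−ω₀ = (-0.58080000, -0.11900000, -0.02560000)
ω₀×(Iω₀) = (-0.0048, 0.0780, -0.1120)
I·α + gyro = (-0.1500, -0.1600, -0.1600)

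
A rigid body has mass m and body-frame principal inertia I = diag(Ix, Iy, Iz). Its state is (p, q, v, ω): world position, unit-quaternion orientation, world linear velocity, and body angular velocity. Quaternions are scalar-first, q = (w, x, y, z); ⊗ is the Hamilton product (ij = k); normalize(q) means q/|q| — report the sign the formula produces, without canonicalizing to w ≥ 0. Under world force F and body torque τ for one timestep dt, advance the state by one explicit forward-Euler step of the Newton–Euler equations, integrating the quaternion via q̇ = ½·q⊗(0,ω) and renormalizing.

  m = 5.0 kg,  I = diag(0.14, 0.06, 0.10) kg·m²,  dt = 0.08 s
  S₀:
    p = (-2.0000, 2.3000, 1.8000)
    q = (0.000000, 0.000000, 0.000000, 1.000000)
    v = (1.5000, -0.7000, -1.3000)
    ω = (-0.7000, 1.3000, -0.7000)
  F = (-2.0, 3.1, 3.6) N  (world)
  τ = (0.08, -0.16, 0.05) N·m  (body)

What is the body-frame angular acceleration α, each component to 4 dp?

precession coupling ω×(Iω) = (-0.0364, 0.0196, 0.0728)
α = I⁻¹(τ − ω×Iω) = (0.8314, -2.9933, -0.2280)

α = (0.8314, -2.9933, -0.2280)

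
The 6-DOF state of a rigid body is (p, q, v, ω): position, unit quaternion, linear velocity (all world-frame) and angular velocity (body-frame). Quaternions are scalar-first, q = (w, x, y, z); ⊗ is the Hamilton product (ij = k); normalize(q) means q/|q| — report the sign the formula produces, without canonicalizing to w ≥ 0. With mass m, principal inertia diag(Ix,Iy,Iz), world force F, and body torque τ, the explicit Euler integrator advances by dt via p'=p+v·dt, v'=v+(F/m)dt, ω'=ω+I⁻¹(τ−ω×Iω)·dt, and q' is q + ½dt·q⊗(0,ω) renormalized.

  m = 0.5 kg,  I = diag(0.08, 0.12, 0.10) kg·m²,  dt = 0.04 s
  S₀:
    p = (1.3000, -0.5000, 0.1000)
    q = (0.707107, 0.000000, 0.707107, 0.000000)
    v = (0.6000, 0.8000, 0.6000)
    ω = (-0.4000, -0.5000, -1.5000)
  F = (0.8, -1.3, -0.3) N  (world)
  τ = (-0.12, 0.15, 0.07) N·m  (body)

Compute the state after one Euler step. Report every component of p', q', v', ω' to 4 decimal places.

p + v·dt = (1.3240, -0.4680, 0.1240)
new velocity v' = (0.6640, 0.6960, 0.5760)
(τ − ω×Iω)/I = (-1.3125, 1.3500, 0.6200)
new body rate ω' = (-0.4525, -0.4460, -1.4752)
q⊗(0,ω) = (0.3535535, -1.3435033, -0.3535535, -0.7778177)
q' = normalize(q + ½dt·q⊗(0,ω)) = (0.7138, -0.0269, 0.6997, -0.0155)

p' = (1.3240, -0.4680, 0.1240)
q' = (0.7138, -0.0269, 0.6997, -0.0155)
v' = (0.6640, 0.6960, 0.5760)
ω' = (-0.4525, -0.4460, -1.4752)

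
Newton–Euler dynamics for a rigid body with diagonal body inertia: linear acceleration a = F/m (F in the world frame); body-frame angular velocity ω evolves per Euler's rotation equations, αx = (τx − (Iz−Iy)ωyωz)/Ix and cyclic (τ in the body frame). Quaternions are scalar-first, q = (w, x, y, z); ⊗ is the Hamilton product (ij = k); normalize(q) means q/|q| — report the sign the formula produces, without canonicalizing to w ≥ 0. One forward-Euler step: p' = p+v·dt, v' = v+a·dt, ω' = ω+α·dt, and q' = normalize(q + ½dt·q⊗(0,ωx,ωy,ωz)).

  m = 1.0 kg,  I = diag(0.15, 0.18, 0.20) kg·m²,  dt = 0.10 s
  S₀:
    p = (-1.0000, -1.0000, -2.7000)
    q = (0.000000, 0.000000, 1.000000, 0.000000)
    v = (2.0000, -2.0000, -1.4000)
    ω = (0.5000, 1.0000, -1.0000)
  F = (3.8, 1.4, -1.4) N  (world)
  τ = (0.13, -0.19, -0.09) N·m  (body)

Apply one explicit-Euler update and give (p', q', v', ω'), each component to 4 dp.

p' = (-0.8000, -1.2000, -2.8400)
q' = (-0.0499, -0.0499, 0.9972, -0.0249)
v' = (2.3800, -1.8600, -1.5400)
ω' = (0.6000, 0.8806, -1.0525)

a = F/m = (3.8000, 1.4000, -1.4000)
p + v·dt = (-0.8000, -1.2000, -2.8400)
v' = v + a·dt = (2.3800, -1.8600, -1.5400)
precession coupling ω×(Iω) = (-0.0200, 0.0250, 0.0150)
angular accel α = (1.0000, -1.1944, -0.5250)
ω' = ω + α·dt = (0.6000, 0.8806, -1.0525)
Hamilton product q⊗(0,ω) = (-1.0000000, -1.0000000, 0.0000000, -0.5000000)
q' = normalize(q + ½dt·q⊗(0,ω)) = (-0.0499, -0.0499, 0.9972, -0.0249)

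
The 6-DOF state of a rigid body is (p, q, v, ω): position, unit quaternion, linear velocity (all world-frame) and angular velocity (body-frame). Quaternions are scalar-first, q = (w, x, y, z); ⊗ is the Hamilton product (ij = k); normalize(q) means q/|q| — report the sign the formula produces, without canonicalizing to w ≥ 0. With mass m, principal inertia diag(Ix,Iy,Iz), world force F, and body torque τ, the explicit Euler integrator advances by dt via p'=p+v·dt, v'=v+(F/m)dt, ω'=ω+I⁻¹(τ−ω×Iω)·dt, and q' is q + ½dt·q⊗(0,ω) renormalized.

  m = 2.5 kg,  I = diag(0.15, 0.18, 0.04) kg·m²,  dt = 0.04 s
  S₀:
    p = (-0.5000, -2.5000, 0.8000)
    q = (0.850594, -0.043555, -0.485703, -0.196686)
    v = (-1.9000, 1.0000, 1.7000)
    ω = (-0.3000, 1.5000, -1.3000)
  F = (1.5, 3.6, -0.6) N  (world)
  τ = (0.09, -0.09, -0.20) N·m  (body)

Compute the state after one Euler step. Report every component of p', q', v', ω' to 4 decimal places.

a = F/m = (0.6000, 1.4400, -0.2400)
p' = p + v·dt = (-0.5760, -2.4600, 0.8680)
new velocity v' = (-1.8760, 1.0576, 1.6904)
gyro term ω×Iω = (0.2730, 0.0429, -0.0135)
α = I⁻¹(τ − ω×Iω) = (-1.2200, -0.7383, -4.6625)
ω + α·dt = (-0.3488, 1.4705, -1.4865)
q⊗(0,ω) = (0.4597962, 0.6712647, 1.2782753, -1.3168156)
q + ½dt·q⊗(0,ω), renormalized = (0.8591, -0.0301, -0.4598, -0.2228)

p' = (-0.5760, -2.4600, 0.8680)
q' = (0.8591, -0.0301, -0.4598, -0.2228)
v' = (-1.8760, 1.0576, 1.6904)
ω' = (-0.3488, 1.4705, -1.4865)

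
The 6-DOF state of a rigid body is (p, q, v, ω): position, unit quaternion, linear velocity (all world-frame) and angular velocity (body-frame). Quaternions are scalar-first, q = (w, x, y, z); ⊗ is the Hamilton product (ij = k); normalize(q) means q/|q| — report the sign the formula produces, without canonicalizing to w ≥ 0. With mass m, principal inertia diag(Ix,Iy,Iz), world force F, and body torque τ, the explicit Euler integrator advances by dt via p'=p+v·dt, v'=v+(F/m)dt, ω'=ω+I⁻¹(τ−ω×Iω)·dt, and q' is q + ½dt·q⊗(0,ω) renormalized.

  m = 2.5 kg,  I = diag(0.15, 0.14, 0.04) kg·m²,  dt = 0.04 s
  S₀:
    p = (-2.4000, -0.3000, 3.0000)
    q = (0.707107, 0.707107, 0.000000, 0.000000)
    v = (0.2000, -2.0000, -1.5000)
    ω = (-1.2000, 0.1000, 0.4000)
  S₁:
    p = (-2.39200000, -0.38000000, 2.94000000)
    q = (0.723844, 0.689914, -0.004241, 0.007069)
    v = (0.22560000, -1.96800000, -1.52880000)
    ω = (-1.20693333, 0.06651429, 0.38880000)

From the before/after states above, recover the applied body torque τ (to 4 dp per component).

τ = (-0.0300, -0.1700, -0.0100)

ω₁ − ω₀ = (-0.00693333, -0.03348571, -0.01120000)
precession coupling = (-0.0040, -0.0528, 0.0012)
applied torque τ = (-0.0300, -0.1700, -0.0100)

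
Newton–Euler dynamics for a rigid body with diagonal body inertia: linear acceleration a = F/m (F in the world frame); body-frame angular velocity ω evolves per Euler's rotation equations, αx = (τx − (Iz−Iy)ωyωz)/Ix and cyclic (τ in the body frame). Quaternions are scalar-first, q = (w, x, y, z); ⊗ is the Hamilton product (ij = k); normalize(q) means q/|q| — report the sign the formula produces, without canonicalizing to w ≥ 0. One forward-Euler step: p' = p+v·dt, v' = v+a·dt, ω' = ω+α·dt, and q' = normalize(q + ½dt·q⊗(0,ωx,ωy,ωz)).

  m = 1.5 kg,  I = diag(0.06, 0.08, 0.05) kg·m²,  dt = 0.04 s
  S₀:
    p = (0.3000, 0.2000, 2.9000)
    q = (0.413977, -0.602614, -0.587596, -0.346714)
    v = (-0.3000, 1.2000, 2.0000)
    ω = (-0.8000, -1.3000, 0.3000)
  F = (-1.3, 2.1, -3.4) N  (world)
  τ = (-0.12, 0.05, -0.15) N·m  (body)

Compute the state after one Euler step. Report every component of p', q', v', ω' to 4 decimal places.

p' = (0.2880, 0.2480, 2.9800)
q' = (0.3909, -0.6215, -0.5889, -0.3378)
v' = (-0.3347, 1.2560, 1.9093)
ω' = (-0.8878, -1.2738, 0.1634)

ω×(Iω) gyroscopic = (0.0117, -0.0024, 0.0208)
angular accel α = (-2.1950, 0.6550, -3.4160)
ω + α·dt = (-0.8878, -1.2738, 0.1634)
Hamilton product q⊗(0,ω) = (-1.1419518, -0.9581886, -0.0800147, 0.4375145)
q + ½dt·q⊗(0,ω), renormalized = (0.3909, -0.6215, -0.5889, -0.3378)
p' = p + v·dt = (0.2880, 0.2480, 2.9800)
v' = v + a·dt = (-0.3347, 1.2560, 1.9093)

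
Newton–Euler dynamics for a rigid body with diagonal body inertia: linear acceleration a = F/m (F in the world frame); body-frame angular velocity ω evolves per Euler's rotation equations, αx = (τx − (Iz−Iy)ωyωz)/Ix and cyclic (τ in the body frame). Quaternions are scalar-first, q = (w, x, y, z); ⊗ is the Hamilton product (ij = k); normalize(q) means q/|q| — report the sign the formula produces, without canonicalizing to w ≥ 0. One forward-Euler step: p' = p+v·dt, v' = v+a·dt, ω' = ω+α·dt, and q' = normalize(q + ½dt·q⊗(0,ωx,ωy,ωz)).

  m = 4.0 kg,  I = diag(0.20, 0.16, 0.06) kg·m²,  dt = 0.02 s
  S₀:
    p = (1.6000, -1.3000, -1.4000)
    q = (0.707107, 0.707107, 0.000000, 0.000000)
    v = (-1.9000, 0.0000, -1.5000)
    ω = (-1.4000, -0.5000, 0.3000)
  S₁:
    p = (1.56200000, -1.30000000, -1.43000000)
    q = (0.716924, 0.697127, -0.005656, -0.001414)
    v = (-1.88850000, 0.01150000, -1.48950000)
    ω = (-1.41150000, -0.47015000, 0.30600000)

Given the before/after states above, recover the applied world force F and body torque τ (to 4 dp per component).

v₁ − v₀ = (0.01150000, 0.01150000, 0.01050000)
F = m·Δv/dt = (2.3000, 2.3000, 2.1000)
Δω = ω₁−ω₀ = (-0.01150000, 0.02985000, 0.00600000)
applied torque τ = (-0.1000, 0.1800, -0.0100)

F = (2.3000, 2.3000, 2.1000)
τ = (-0.1000, 0.1800, -0.0100)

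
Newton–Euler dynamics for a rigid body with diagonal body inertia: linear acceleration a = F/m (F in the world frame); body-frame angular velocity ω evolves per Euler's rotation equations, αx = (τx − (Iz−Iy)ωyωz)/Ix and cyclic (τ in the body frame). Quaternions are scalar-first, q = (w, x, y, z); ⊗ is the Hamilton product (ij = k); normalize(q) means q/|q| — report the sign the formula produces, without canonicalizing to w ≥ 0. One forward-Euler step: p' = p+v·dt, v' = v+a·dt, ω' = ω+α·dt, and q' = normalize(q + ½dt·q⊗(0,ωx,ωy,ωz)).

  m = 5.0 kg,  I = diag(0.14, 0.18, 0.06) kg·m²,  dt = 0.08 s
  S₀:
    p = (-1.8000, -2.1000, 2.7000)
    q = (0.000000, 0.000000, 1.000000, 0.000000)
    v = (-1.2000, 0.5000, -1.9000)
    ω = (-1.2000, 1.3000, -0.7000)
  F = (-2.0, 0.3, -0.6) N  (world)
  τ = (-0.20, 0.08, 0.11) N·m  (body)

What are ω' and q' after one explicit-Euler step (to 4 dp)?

precession coupling ω×(Iω) = (0.1092, 0.0672, -0.0624)
angular accel α = (-2.2086, 0.0711, 2.8733)
ω + α·dt = (-1.3767, 1.3057, -0.4701)
q⊗(0,ω) = (-1.3000000, -0.7000000, 0.0000000, 1.2000000)
q + ½dt·q⊗(0,ω), renormalized = (-0.0519, -0.0279, 0.9971, 0.0479)

ω' = (-1.3767, 1.3057, -0.4701)
q' = (-0.0519, -0.0279, 0.9971, 0.0479)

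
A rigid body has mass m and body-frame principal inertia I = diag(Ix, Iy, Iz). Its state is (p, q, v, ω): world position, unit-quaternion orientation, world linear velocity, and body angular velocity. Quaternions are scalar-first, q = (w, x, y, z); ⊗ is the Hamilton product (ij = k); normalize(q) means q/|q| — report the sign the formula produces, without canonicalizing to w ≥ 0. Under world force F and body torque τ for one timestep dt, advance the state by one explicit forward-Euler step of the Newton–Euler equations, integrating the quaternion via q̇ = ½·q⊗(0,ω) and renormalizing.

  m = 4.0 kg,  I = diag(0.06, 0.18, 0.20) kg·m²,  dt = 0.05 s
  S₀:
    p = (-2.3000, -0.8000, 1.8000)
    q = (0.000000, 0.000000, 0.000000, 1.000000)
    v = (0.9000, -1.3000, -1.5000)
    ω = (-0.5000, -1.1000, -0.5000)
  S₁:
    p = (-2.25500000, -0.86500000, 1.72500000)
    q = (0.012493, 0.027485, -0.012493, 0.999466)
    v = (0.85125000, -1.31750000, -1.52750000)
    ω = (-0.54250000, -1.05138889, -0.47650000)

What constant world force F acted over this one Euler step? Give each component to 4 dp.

v₁ − v₀ = (-0.04875000, -0.01750000, -0.02750000)
F = m·Δv/dt = (-3.9000, -1.4000, -2.2000)

F = (-3.9000, -1.4000, -2.2000)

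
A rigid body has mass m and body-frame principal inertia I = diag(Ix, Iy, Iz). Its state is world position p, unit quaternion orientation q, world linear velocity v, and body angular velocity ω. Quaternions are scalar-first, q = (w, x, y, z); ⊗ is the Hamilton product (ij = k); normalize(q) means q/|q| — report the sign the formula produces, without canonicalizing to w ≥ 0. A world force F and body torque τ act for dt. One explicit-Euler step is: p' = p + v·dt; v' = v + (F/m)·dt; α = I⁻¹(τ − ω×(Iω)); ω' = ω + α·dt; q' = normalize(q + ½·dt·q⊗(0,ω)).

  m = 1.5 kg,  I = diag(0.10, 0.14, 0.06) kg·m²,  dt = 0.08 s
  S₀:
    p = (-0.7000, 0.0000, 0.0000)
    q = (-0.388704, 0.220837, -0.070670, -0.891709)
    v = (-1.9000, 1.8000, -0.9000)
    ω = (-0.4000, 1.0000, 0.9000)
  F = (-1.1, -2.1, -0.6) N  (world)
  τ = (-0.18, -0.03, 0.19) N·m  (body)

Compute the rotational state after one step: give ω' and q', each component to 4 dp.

precession coupling ω×(Iω) = (-0.0720, -0.0144, -0.0160)
(τ − ω×Iω)/I = (-1.0800, -0.1114, 3.4333)
ω + α·dt = (-0.4864, 0.9911, 1.1747)
2q̇ = q⊗(0,ω) = (0.9615429, 0.9835876, -0.2307737, -0.1572646)
q' = normalize(q + ½dt·q⊗(0,ω)) = (-0.3497, 0.2598, -0.0798, -0.8966)

ω' = (-0.4864, 0.9911, 1.1747)
q' = (-0.3497, 0.2598, -0.0798, -0.8966)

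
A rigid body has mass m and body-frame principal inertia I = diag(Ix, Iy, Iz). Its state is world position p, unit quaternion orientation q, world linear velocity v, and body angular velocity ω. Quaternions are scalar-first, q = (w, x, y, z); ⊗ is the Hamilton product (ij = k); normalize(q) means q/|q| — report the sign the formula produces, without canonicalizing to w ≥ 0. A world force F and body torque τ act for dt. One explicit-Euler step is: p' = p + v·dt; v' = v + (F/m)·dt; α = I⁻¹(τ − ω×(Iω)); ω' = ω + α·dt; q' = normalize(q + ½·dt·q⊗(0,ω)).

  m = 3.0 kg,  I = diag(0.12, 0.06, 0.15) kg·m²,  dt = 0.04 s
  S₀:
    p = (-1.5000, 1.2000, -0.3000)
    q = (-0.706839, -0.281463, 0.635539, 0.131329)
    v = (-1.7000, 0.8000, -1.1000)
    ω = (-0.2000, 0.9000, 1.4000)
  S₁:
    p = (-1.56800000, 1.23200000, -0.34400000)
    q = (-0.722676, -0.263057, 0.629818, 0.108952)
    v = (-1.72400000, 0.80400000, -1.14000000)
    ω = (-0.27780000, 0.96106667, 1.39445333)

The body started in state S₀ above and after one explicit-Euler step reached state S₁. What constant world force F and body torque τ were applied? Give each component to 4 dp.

ω₁ − ω₀ = (-0.07780000, 0.06106667, -0.00554667)
ω₀×(Iω₀) = (0.1134, 0.0084, 0.0108)
τ = I·(Δω/dt) + ω₀×(Iω₀) = (-0.1200, 0.1000, -0.0100)
velocity change Δv = (-0.02400000, 0.00400000, -0.04000000)
m·(v₁−v₀)/dt = (-1.8000, 0.3000, -3.0000)

F = (-1.8000, 0.3000, -3.0000)
τ = (-0.1200, 0.1000, -0.0100)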